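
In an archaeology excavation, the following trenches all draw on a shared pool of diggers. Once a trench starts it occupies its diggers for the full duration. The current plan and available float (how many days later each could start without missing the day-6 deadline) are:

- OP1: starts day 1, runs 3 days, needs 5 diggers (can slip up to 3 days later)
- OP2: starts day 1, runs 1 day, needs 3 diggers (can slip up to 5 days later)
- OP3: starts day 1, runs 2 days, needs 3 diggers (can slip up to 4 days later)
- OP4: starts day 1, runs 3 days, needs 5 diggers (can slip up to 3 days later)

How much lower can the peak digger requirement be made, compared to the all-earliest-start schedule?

Early-start peak: d1:16  d2:13  d3:10  d4:0  d5:0  d6:0 ⇒ 16.
Leveled (OP1@1, OP2@1, OP3@2, OP4@4): d1:8  d2:8  d3:8  d4:5  d5:5  d6:5 ⇒ 8.
Reduction 16 − 8 = 8.

8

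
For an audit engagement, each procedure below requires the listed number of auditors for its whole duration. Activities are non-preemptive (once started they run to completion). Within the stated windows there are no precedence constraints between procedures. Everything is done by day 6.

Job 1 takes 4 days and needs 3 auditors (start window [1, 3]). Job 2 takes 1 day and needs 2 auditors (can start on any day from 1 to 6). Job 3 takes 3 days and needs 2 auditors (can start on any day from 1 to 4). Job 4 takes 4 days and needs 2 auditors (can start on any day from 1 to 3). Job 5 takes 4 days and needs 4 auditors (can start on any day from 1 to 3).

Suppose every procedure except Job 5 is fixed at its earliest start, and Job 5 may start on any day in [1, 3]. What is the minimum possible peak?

11

Job 5@1: d1:13  d2:11  d3:11  d4:9  d5:0  d6:0 → peak 13
Job 5@2: d1:9  d2:11  d3:11  d4:9  d5:4  d6:0 → peak 11
Job 5@3: d1:9  d2:7  d3:11  d4:9  d5:4  d6:4 → peak 11
Best is Job 5@2, peak 11.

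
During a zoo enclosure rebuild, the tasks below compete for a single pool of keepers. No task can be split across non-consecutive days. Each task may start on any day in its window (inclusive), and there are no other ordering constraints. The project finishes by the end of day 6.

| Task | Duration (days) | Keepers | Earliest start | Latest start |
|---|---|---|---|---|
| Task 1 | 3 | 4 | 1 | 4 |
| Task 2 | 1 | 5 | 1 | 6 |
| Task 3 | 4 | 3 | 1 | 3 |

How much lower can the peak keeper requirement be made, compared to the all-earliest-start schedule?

Early-start peak: d1:12  d2:7  d3:7  d4:3  d5:0  d6:0 ⇒ 12.
Leveled (Task 1@1, Task 2@5, Task 3@1): d1:7  d2:7  d3:7  d4:3  d5:5  d6:0 ⇒ 7.
Reduction 12 − 7 = 5.

5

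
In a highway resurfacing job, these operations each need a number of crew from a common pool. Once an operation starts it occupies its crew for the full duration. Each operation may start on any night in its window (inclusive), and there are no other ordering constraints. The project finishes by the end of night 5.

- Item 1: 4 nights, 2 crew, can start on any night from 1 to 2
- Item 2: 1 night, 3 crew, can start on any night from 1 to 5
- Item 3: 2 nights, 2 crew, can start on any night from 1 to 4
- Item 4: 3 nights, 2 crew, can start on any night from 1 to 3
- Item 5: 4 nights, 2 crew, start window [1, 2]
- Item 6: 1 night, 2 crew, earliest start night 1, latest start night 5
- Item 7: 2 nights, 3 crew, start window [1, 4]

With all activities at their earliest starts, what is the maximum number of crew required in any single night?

16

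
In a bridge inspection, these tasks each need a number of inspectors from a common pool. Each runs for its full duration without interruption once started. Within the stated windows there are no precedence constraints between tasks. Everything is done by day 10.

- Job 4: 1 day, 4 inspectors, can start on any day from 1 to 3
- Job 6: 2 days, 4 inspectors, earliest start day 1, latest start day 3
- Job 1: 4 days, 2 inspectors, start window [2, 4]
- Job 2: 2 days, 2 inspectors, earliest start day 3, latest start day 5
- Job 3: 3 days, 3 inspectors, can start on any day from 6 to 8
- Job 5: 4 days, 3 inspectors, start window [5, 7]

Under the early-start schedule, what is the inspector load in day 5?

5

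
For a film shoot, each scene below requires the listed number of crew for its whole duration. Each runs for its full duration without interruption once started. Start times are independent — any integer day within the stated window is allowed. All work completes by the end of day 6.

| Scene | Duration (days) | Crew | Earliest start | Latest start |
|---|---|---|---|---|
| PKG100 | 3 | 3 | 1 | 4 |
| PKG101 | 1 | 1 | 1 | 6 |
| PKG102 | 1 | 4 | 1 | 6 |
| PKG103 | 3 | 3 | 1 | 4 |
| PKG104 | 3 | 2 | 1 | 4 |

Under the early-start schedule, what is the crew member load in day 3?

8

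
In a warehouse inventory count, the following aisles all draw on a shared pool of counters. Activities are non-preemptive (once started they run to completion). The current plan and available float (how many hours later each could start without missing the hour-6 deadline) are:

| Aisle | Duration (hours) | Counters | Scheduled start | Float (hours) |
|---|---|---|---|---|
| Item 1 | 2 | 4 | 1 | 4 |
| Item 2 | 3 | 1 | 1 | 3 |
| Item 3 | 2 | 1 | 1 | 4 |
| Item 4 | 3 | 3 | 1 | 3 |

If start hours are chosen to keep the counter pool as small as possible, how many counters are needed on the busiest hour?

5

Early-start (Item 1@1, Item 2@1, Item 3@1, Item 4@1) gives peak 9: h1:9  h2:9  h3:4  h4:0  h5:0  h6:0.
Shift Item 3→3, Item 4→3.
Schedule Item 1@1, Item 2@1, Item 3@3, Item 4@3: h1:5  h2:5  h3:5  h4:4  h5:3  h6:0 — peak 5.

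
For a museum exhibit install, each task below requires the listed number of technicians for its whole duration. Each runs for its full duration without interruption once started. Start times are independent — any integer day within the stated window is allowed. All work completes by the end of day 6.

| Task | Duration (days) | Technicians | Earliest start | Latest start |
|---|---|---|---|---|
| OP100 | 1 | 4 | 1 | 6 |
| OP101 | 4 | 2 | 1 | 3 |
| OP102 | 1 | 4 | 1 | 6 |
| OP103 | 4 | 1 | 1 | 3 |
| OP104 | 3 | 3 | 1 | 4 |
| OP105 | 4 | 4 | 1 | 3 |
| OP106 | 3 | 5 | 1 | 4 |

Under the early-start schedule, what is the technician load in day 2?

15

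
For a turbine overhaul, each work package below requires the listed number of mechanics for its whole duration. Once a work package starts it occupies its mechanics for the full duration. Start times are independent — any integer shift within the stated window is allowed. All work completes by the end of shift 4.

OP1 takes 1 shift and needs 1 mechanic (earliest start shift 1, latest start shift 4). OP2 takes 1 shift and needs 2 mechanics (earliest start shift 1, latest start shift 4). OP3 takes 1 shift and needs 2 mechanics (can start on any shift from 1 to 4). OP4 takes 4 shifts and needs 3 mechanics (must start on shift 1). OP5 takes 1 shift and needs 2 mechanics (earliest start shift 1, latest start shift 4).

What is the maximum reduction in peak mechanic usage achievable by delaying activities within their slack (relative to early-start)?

Early-start peak: s1:10  s2:3  s3:3  s4:3 ⇒ 10.
Leveled (OP1@1, OP2@2, OP3@3, OP4@1, OP5@4): s1:4  s2:5  s3:5  s4:5 ⇒ 5.
Reduction 10 − 5 = 5.

5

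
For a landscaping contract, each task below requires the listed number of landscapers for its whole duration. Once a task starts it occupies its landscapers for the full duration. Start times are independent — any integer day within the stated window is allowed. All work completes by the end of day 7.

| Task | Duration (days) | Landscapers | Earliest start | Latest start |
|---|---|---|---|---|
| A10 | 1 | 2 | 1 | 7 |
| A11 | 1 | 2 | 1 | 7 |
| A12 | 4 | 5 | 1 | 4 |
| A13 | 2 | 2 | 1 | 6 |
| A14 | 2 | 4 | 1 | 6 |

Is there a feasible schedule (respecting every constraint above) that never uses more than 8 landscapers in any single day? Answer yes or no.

Schedule A10@1, A11@1, A12@2, A13@6, A14@6: d1:4  d2:5  d3:5  d4:5  d5:5  d6:6  d7:6 — peak 6 ≤ 8.

yes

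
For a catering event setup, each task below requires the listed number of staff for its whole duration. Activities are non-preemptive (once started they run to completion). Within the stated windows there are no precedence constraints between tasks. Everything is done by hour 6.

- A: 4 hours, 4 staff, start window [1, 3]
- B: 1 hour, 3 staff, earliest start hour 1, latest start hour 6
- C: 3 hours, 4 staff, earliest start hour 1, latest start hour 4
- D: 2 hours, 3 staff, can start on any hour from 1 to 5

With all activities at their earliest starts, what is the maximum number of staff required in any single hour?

Early-start schedule: A@1, B@1, C@1, D@1.
Load per hour: hour 1: 14, hour 2: 11, hour 3: 8, hour 4: 4, hour 5: 0, hour 6: 0.
Peak is 14.

14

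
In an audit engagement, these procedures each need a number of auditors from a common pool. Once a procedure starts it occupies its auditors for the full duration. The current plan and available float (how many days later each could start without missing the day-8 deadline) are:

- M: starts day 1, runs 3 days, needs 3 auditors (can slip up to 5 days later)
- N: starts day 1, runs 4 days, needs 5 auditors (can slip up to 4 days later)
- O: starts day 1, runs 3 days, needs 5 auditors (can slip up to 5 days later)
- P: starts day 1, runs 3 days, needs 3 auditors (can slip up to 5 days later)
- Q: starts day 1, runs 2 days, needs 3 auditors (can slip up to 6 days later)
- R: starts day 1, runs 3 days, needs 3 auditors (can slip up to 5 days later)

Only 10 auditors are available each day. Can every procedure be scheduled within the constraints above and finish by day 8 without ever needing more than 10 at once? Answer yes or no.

yes

Schedule M@1, N@4, O@4, P@1, Q@7, R@1: d1:9  d2:9  d3:9  d4:10  d5:10  d6:10  d7:8  d8:3 — peak 10 ≤ 10.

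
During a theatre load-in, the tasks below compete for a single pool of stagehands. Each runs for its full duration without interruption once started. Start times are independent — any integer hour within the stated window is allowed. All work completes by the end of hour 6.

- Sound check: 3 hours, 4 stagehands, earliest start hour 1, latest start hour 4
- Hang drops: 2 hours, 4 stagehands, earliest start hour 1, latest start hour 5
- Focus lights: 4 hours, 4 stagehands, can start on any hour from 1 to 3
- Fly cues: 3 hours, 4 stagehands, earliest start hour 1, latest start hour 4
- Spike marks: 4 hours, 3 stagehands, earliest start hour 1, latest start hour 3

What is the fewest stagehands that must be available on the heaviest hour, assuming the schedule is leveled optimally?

Early-start (Sound check@1, Hang drops@1, Focus lights@1, Fly cues@1, Spike marks@1) gives peak 19: h1:19  h2:19  h3:15  h4:7  h5:0  h6:0.
Shift Focus lights→3, Fly cues→4.
Schedule Sound check@1, Hang drops@1, Focus lights@3, Fly cues@4, Spike marks@1: h1:11  h2:11  h3:11  h4:11  h5:8  h6:8 — peak 11.

11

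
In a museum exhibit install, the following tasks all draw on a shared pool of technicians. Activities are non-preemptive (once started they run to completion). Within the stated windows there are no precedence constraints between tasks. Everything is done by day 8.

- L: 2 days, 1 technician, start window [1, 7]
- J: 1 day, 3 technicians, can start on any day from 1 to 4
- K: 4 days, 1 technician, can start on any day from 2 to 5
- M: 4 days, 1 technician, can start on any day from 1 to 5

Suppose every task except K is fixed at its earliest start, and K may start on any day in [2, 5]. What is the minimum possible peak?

K@2: d1:5  d2:3  d3:2  d4:2  d5:1  d6:0  d7:0  d8:0 → peak 5
K@3: d1:5  d2:2  d3:2  d4:2  d5:1  d6:1  d7:0  d8:0 → peak 5
K@4: d1:5  d2:2  d3:1  d4:2  d5:1  d6:1  d7:1  d8:0 → peak 5
K@5: d1:5  d2:2  d3:1  d4:1  d5:1  d6:1  d7:1  d8:1 → peak 5
Best is K@2, peak 5.

5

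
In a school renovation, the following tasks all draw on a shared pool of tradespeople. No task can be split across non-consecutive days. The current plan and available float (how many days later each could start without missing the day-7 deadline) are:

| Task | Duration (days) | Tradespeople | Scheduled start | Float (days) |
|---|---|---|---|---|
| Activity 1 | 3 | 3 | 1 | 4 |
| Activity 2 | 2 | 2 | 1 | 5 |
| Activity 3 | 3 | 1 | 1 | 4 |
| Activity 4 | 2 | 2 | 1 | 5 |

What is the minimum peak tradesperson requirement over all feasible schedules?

3

Early-start (Activity 1@1, Activity 2@1, Activity 3@1, Activity 4@1) gives peak 8: d1:8  d2:8  d3:4  d4:0  d5:0  d6:0  d7:0.
Shift Activity 2→4, Activity 3→4, Activity 4→6.
Schedule Activity 1@1, Activity 2@4, Activity 3@4, Activity 4@6: d1:3  d2:3  d3:3  d4:3  d5:3  d6:3  d7:2 — peak 3.
Total tradesperson-days = 20 over 7 days ⇒ peak ≥ ⌈20/7⌉ = 3, so 3 is optimal.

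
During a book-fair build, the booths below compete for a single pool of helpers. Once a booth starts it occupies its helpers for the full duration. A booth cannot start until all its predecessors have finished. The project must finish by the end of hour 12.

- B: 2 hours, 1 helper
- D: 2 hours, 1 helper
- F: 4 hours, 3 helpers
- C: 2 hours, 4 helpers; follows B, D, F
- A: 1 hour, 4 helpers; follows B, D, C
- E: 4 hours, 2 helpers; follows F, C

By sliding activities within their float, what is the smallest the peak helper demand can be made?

Early-start (B@1, D@1, F@1, C@5, A@7, E@7) gives peak 6: h1:5  h2:5  h3:3  h4:3  h5:4  h6:4  h7:6  h8:2  h9:2  h10:2  h11:0  h12:0.
Shift D→3, E→8.
Schedule B@1, D@3, F@1, C@5, A@7, E@8: h1:4  h2:4  h3:4  h4:4  h5:4  h6:4  h7:4  h8:2  h9:2  h10:2  h11:2  h12:0 — peak 4.

4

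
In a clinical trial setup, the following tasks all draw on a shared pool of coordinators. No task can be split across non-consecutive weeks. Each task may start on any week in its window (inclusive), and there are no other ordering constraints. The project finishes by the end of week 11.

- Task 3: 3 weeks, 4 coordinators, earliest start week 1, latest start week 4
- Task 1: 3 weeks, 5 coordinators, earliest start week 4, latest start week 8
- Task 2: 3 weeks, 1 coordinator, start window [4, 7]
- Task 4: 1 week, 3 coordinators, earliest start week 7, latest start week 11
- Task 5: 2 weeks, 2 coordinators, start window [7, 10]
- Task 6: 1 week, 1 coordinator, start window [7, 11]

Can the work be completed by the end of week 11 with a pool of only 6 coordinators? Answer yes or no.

Schedule Task 3@1, Task 1@4, Task 2@7, Task 4@7, Task 5@8, Task 6@7: w1:4  w2:4  w3:4  w4:5  w5:5  w6:5  w7:5  w8:3  w9:3  w10:0  w11:0 — peak 5 ≤ 6.

yes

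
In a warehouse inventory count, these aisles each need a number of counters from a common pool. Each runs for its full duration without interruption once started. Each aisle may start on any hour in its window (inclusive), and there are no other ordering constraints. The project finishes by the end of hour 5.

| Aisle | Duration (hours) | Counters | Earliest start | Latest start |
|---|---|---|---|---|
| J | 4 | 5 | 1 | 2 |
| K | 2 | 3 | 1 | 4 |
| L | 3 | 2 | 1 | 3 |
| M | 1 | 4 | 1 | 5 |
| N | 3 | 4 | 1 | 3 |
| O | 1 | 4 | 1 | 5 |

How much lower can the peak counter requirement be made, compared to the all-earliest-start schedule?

Early-start peak: h1:22  h2:14  h3:11  h4:5  h5:0 ⇒ 22.
Leveled (J@1, K@4, L@1, M@5, N@1, O@5): h1:11  h2:11  h3:11  h4:8  h5:11 ⇒ 11.
Reduction 22 − 11 = 11.

11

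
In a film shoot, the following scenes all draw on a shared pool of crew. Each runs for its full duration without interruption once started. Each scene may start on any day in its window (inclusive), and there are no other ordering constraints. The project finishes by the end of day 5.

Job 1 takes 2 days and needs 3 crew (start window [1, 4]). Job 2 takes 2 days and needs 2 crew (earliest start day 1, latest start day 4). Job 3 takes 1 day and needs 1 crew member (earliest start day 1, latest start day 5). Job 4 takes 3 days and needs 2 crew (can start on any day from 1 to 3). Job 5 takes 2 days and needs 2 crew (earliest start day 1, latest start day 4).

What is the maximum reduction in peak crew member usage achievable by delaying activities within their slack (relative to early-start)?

Early-start peak: d1:10  d2:9  d3:2  d4:0  d5:0 ⇒ 10.
Leveled (Job 1@1, Job 2@1, Job 3@3, Job 4@3, Job 5@3): d1:5  d2:5  d3:5  d4:4  d5:2 ⇒ 5.
Reduction 10 − 5 = 5.

5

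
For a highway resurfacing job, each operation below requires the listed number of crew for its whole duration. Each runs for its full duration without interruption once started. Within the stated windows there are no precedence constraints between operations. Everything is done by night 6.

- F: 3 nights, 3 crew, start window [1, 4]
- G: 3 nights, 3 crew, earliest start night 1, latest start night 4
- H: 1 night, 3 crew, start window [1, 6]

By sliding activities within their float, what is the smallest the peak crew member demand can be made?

6

Early-start (F@1, G@1, H@1) gives peak 9: n1:9  n2:6  n3:6  n4:0  n5:0  n6:0.
Shift H→4.
Schedule F@1, G@1, H@4: n1:6  n2:6  n3:6  n4:3  n5:0  n6:0 — peak 6.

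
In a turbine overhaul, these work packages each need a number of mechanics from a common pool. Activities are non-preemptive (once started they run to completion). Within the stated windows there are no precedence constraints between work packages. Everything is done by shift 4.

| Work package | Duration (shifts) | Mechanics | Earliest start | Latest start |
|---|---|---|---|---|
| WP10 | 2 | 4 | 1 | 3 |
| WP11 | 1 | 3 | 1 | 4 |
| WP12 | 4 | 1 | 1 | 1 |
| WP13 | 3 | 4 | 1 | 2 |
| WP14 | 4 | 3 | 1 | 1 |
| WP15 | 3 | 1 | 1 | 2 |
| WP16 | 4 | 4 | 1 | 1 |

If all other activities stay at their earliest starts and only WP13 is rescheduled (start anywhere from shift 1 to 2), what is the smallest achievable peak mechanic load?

WP13@1: s1:20  s2:17  s3:13  s4:8 → peak 20
WP13@2: s1:16  s2:17  s3:13  s4:12 → peak 17
Best is WP13@2, peak 17.

17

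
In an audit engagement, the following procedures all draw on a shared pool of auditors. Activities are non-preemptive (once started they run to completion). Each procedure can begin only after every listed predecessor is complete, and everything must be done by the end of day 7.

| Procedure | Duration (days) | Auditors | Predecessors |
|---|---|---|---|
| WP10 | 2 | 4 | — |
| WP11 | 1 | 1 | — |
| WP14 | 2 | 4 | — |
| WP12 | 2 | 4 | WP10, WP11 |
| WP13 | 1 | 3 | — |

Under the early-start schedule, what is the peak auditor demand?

12

Early-start schedule: WP10@1, WP11@1, WP14@1, WP12@3, WP13@1.
Load per day: day 1: 12, day 2: 8, day 3: 4, day 4: 4, day 5: 0, day 6: 0, day 7: 0.
Peak is 12.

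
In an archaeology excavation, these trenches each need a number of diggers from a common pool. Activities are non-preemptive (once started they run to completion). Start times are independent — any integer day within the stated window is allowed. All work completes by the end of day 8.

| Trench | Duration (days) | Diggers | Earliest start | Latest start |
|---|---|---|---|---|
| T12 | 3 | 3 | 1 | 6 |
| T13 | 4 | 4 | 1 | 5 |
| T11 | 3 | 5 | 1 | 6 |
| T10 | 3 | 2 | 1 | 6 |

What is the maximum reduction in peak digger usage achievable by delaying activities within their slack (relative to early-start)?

Early-start peak: d1:14  d2:14  d3:14  d4:4  d5:0  d6:0  d7:0  d8:0 ⇒ 14.
Leveled (T12@1, T13@1, T11@5, T10@4): d1:7  d2:7  d3:7  d4:6  d5:7  d6:7  d7:5  d8:0 ⇒ 7.
Reduction 14 − 7 = 7.

7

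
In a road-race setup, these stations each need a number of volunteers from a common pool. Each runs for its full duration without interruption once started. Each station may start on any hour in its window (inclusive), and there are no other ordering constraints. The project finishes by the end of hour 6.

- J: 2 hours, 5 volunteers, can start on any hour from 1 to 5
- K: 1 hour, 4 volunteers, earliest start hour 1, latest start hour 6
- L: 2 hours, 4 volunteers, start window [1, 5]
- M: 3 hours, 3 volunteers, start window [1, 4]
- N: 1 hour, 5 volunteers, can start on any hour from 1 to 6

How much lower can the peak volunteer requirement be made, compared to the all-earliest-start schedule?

14

Early-start peak: h1:21  h2:12  h3:3  h4:0  h5:0  h6:0 ⇒ 21.
Leveled (J@1, K@3, L@4, M@3, N@6): h1:5  h2:5  h3:7  h4:7  h5:7  h6:5 ⇒ 7.
Reduction 21 − 7 = 14.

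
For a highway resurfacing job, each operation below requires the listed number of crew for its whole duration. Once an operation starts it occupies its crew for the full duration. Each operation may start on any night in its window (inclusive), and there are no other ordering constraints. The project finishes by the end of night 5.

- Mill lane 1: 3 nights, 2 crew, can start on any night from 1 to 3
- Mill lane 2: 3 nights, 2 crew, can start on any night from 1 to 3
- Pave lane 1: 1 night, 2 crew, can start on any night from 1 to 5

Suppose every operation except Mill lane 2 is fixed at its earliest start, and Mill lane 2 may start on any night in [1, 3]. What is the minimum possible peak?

4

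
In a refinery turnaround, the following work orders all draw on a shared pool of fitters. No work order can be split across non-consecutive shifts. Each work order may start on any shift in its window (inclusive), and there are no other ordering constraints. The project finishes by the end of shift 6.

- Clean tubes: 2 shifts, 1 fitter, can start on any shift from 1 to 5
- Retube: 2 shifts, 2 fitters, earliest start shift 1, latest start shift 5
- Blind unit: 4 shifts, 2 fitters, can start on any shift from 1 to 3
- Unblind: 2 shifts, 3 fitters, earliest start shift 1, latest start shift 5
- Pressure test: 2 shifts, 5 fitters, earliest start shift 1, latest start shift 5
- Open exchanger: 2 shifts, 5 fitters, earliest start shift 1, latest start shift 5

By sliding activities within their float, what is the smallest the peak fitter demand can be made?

Early-start (Clean tubes@1, Retube@1, Blind unit@1, Unblind@1, Pressure test@1, Open exchanger@1) gives peak 18: s1:18  s2:18  s3:2  s4:2  s5:0  s6:0.
Shift Blind unit→3, Pressure test→3, Open exchanger→5.
Schedule Clean tubes@1, Retube@1, Blind unit@3, Unblind@1, Pressure test@3, Open exchanger@5: s1:6  s2:6  s3:7  s4:7  s5:7  s6:7 — peak 7.
Total fitter-shifts = 40 over 6 shifts ⇒ peak ≥ ⌈40/6⌉ = 7, so 7 is optimal.

7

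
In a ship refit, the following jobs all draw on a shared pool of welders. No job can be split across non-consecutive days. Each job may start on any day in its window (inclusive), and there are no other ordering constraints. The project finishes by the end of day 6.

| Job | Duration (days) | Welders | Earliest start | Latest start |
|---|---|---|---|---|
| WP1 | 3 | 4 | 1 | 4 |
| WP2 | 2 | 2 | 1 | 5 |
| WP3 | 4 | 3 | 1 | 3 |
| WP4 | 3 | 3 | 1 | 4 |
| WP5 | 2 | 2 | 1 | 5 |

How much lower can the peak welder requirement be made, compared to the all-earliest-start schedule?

7

Early-start peak: d1:14  d2:14  d3:10  d4:3  d5:0  d6:0 ⇒ 14.
Leveled (WP1@1, WP2@5, WP3@1, WP4@4, WP5@5): d1:7  d2:7  d3:7  d4:6  d5:7  d6:7 ⇒ 7.
Reduction 14 − 7 = 7.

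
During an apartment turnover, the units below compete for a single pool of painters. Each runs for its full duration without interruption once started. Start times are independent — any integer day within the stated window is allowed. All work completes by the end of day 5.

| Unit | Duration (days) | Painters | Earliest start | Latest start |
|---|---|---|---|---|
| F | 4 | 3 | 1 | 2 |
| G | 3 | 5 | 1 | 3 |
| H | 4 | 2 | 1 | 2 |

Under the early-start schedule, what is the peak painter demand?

Early-start schedule: F@1, G@1, H@1.
Load per day: day 1: 10, day 2: 10, day 3: 10, day 4: 5, day 5: 0.
Peak is 10.

10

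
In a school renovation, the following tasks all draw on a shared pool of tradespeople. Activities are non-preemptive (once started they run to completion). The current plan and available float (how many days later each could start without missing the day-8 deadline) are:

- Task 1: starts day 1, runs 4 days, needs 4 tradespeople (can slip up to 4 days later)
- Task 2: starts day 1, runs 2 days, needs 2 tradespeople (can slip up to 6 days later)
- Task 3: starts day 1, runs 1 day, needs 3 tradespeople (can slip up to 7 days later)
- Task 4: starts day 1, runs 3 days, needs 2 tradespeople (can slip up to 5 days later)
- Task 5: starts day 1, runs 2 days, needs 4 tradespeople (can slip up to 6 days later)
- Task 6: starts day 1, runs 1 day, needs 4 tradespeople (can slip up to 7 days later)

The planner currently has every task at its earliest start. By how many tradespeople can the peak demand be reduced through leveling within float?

13

Early-start peak: d1:19  d2:12  d3:6  d4:4  d5:0  d6:0  d7:0  d8:0 ⇒ 19.
Leveled (Task 1@1, Task 2@1, Task 3@5, Task 4@3, Task 5@6, Task 6@8): d1:6  d2:6  d3:6  d4:6  d5:5  d6:4  d7:4  d8:4 ⇒ 6.
Reduction 19 − 6 = 13.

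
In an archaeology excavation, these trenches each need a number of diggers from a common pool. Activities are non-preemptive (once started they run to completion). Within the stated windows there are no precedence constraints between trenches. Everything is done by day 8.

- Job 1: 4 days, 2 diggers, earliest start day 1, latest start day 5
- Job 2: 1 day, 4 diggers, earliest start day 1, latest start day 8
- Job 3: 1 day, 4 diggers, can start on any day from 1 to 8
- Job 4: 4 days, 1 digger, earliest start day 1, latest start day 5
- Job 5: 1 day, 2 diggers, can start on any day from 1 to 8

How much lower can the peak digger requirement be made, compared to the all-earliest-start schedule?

Early-start peak: d1:13  d2:3  d3:3  d4:3  d5:0  d6:0  d7:0  d8:0 ⇒ 13.
Leveled (Job 1@1, Job 2@5, Job 3@6, Job 4@1, Job 5@7): d1:3  d2:3  d3:3  d4:3  d5:4  d6:4  d7:2  d8:0 ⇒ 4.
Reduction 13 − 4 = 9.

9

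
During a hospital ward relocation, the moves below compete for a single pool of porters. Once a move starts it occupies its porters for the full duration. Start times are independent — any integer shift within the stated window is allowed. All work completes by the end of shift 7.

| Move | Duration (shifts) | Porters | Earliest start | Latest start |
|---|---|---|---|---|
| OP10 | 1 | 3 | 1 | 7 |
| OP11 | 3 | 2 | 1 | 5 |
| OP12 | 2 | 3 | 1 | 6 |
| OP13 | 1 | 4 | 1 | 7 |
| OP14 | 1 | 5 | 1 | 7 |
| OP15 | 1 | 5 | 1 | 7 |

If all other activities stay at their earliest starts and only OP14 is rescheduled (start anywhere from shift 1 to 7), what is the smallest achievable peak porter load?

17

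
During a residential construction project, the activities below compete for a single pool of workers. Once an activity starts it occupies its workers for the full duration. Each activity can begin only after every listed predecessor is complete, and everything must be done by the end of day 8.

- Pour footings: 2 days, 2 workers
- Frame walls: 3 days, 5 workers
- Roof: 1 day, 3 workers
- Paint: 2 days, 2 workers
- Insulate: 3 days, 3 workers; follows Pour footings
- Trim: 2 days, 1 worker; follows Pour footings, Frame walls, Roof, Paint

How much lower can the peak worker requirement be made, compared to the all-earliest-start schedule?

7

Early-start peak: d1:12  d2:9  d3:8  d4:4  d5:4  d6:0  d7:0  d8:0 ⇒ 12.
Leveled (Pour footings@4, Frame walls@1, Roof@4, Paint@5, Insulate@6, Trim@7): d1:5  d2:5  d3:5  d4:5  d5:4  d6:5  d7:4  d8:4 ⇒ 5.
Reduction 12 − 5 = 7.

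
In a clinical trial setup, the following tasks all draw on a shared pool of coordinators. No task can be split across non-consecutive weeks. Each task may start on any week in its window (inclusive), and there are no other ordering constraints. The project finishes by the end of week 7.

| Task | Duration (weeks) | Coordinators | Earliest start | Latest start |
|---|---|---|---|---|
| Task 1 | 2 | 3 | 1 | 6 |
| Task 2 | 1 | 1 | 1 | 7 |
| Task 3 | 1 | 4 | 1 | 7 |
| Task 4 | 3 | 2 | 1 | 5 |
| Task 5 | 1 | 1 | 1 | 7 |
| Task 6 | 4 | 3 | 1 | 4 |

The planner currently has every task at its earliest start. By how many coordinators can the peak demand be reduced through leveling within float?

Early-start peak: w1:14  w2:8  w3:5  w4:3  w5:0  w6:0  w7:0 ⇒ 14.
Leveled (Task 1@1, Task 2@1, Task 3@3, Task 4@4, Task 5@1, Task 6@4): w1:5  w2:3  w3:4  w4:5  w5:5  w6:5  w7:3 ⇒ 5.
Reduction 14 − 5 = 9.

9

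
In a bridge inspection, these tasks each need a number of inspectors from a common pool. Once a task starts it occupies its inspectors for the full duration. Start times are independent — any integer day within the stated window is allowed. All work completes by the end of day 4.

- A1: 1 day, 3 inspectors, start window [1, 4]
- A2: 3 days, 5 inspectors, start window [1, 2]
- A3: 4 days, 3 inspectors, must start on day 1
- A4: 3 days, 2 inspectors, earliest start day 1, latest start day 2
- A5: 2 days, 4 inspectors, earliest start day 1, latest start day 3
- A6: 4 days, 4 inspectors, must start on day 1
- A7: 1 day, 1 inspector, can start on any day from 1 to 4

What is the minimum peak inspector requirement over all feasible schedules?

18

Early-start (A1@1, A2@1, A3@1, A4@1, A5@1, A6@1, A7@1) gives peak 22: d1:22  d2:18  d3:14  d4:7.
Shift A5→2.
Schedule A1@1, A2@1, A3@1, A4@1, A5@2, A6@1, A7@1: d1:18  d2:18  d3:18  d4:7 — peak 18.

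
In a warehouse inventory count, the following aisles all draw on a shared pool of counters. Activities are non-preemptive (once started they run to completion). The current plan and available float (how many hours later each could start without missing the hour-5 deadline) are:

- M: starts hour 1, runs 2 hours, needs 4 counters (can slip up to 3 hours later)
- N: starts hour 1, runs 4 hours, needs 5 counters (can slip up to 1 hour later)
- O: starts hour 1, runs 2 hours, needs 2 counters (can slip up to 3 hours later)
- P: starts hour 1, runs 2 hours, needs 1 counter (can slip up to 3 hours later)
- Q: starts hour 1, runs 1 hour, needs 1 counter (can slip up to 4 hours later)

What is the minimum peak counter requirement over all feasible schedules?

9

Early-start (M@1, N@1, O@1, P@1, Q@1) gives peak 13: h1:13  h2:12  h3:5  h4:5  h5:0.
Shift O→3, P→3, Q→3.
Schedule M@1, N@1, O@3, P@3, Q@3: h1:9  h2:9  h3:9  h4:8  h5:0 — peak 9.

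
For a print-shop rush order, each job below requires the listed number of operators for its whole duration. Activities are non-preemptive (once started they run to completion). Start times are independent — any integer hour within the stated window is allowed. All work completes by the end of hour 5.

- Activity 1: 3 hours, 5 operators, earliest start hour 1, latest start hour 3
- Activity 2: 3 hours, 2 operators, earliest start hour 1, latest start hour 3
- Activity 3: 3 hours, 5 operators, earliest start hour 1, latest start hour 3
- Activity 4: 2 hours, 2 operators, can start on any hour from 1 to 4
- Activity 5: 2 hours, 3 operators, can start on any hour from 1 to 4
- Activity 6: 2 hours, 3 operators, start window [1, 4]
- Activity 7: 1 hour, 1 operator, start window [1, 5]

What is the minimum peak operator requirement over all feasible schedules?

Early-start (Activity 1@1, Activity 2@1, Activity 3@1, Activity 4@1, Activity 5@1, Activity 6@1, Activity 7@1) gives peak 21: h1:21  h2:20  h3:12  h4:0  h5:0.
Shift Activity 4→4, Activity 5→4, Activity 6→4, Activity 7→4.
Schedule Activity 1@1, Activity 2@1, Activity 3@1, Activity 4@4, Activity 5@4, Activity 6@4, Activity 7@4: h1:12  h2:12  h3:12  h4:9  h5:8 — peak 12.

12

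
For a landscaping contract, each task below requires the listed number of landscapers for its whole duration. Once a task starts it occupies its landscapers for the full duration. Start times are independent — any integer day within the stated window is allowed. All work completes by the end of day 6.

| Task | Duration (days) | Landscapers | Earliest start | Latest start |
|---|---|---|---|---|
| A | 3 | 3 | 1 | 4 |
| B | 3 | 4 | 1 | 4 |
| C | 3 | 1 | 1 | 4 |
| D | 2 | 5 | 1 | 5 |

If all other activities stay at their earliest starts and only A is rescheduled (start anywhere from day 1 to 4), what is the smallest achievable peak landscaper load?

10

A@1: d1:13  d2:13  d3:8  d4:0  d5:0  d6:0 → peak 13
A@2: d1:10  d2:13  d3:8  d4:3  d5:0  d6:0 → peak 13
A@3: d1:10  d2:10  d3:8  d4:3  d5:3  d6:0 → peak 10
A@4: d1:10  d2:10  d3:5  d4:3  d5:3  d6:3 → peak 10
Best is A@3, peak 10.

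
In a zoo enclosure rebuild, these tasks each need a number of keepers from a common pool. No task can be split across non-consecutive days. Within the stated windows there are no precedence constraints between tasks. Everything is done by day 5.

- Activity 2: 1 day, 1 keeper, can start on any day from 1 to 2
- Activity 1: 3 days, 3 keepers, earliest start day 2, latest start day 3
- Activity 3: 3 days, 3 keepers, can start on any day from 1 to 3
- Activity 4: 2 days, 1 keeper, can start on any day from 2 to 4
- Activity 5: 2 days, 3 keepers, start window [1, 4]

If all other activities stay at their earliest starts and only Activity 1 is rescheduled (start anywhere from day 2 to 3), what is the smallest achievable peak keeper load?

Activity 1@2: d1:7  d2:10  d3:7  d4:3  d5:0 → peak 10
Activity 1@3: d1:7  d2:7  d3:7  d4:3  d5:3 → peak 7
Best is Activity 1@3, peak 7.

7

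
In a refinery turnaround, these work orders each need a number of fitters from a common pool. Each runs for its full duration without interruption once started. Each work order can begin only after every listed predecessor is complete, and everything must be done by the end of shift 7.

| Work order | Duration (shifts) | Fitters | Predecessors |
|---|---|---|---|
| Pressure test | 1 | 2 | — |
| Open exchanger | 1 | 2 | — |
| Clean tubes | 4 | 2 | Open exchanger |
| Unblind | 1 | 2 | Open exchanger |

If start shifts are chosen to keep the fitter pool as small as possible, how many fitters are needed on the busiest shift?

2

Early-start (Pressure test@1, Open exchanger@1, Clean tubes@2, Unblind@2) gives peak 4: s1:4  s2:4  s3:2  s4:2  s5:2  s6:0  s7:0.
Shift Open exchanger→2, Clean tubes→3, Unblind→7.
Schedule Pressure test@1, Open exchanger@2, Clean tubes@3, Unblind@7: s1:2  s2:2  s3:2  s4:2  s5:2  s6:2  s7:2 — peak 2.
Total fitter-shifts = 14 over 7 shifts ⇒ peak ≥ ⌈14/7⌉ = 2, so 2 is optimal.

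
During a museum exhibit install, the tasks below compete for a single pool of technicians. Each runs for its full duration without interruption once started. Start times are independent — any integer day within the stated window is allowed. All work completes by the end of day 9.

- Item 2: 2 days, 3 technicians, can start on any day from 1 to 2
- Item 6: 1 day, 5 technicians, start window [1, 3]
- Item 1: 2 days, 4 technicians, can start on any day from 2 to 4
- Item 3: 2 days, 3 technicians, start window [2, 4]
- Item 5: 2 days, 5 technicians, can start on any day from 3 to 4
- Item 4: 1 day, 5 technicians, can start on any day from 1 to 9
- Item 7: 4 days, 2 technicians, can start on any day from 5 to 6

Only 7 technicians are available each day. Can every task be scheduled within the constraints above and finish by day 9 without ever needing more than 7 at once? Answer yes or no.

The minimum achievable peak is 8; 7 < 8, so no feasible schedule stays within the cap.

no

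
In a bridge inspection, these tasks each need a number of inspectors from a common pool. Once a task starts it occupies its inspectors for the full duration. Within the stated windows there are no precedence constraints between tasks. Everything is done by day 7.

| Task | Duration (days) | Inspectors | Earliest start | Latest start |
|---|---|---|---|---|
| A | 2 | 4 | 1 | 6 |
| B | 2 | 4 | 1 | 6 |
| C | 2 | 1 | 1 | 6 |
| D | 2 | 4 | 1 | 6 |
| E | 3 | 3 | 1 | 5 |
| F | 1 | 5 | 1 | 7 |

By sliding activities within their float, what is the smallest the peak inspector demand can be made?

7

Early-start (A@1, B@1, C@1, D@1, E@1, F@1) gives peak 21: d1:21  d2:16  d3:3  d4:0  d5:0  d6:0  d7:0.
Shift B→3, D→5, E→3, F→7.
Schedule A@1, B@3, C@1, D@5, E@3, F@7: d1:5  d2:5  d3:7  d4:7  d5:7  d6:4  d7:5 — peak 7.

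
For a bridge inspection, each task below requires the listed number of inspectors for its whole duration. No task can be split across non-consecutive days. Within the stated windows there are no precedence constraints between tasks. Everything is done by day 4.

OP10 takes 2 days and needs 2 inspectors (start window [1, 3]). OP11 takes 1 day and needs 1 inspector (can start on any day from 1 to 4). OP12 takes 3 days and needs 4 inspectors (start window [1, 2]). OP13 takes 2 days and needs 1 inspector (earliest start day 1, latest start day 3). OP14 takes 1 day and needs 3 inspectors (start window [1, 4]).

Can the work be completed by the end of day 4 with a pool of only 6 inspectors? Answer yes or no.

Schedule OP10@1, OP11@1, OP12@2, OP13@3, OP14@1: d1:6  d2:6  d3:5  d4:5 — peak 6 ≤ 6.

yes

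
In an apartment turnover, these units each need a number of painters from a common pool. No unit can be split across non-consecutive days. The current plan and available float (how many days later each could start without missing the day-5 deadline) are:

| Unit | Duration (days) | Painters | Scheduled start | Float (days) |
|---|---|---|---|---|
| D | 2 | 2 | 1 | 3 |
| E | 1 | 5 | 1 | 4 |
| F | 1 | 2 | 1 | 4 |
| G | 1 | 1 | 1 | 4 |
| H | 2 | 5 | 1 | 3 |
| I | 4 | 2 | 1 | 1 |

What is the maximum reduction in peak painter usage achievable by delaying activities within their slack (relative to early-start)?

10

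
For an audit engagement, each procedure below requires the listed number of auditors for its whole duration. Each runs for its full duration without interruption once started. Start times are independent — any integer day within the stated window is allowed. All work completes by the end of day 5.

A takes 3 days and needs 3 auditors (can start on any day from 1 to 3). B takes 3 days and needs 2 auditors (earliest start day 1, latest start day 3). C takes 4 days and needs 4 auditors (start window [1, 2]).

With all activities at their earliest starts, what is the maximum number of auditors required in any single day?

9

Early-start schedule: A@1, B@1, C@1.
Load per day: day 1: 9, day 2: 9, day 3: 9, day 4: 4, day 5: 0.
Peak is 9.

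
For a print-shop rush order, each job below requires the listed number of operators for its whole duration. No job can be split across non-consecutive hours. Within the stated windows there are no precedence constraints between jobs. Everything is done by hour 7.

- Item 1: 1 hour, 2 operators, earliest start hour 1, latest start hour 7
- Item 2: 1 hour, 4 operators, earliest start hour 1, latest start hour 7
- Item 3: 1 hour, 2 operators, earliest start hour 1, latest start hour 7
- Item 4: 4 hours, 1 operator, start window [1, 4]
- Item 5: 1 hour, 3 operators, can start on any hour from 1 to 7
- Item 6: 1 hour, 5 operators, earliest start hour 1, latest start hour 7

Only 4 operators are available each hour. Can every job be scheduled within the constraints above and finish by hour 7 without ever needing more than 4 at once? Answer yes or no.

no

The minimum achievable peak is 5; 4 < 5, so no feasible schedule stays within the cap.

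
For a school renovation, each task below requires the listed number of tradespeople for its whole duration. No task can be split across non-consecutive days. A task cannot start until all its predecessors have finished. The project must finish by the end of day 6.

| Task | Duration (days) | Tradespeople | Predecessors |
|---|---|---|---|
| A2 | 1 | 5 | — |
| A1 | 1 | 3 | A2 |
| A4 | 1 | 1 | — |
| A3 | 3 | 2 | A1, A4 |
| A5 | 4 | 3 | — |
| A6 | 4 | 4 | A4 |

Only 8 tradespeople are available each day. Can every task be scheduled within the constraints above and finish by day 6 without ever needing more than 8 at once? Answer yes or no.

no

The minimum achievable peak is 9; 8 < 9, so no feasible schedule stays within the cap.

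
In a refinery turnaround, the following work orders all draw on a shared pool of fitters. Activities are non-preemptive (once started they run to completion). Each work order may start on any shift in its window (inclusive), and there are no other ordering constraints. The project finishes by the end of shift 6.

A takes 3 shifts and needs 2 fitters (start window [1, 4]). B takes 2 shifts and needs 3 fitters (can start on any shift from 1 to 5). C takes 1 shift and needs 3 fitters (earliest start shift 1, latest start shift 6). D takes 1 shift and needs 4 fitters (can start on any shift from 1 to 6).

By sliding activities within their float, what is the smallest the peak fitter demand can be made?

Early-start (A@1, B@1, C@1, D@1) gives peak 12: s1:12  s2:5  s3:2  s4:0  s5:0  s6:0.
Shift C→3, D→4.
Schedule A@1, B@1, C@3, D@4: s1:5  s2:5  s3:5  s4:4  s5:0  s6:0 — peak 5.

5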